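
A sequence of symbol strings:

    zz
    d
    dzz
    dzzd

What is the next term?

Each term (from the third on) is the previous term followed by the one before it: term 3 = d·zz = dzz.
Continuing: dzzd · dzz gives term 5.

dzzddzz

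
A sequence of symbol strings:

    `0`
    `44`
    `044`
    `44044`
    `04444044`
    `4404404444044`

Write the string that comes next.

044440444404404444044

From term 3 onward, concatenate the second-to-last term with the last: 0·44 = 044, 44·044 = 44044, …
Continuing: 04444044 · 4404404444044 gives term 7.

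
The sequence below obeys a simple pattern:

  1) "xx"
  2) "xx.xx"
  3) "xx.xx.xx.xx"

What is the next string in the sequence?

xx.xx.xx.xx.xx.xx.xx.xx

Each string is two copies of the previous one joined by '.'.
So the next term is two copies of xx.xx.xx.xx with '.' between the halves.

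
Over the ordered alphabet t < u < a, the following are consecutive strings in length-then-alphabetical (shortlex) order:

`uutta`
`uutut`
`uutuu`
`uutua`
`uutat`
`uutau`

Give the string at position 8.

Continuing the enumeration 2 steps past uutau: uutau → uutaa → (answer).

uuutt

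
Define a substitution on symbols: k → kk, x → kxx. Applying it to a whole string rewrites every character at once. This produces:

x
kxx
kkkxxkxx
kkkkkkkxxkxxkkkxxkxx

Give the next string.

kkkkkkkkkkkkkkkxxkxxkkkxxkxxkkkkkkkxxkxxkkkxxkxx

Replace each of the 20 characters of kkkkkkkxxkxxkkkxxkxx in place — kk kk kk kk kk kk kk kxx kxx kk kxx kxx kk kk kk kxx kxx kk kxx kxx — and concatenate.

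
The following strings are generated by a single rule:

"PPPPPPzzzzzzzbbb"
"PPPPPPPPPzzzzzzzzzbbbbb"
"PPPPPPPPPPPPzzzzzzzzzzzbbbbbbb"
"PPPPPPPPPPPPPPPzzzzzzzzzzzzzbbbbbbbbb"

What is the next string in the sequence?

Term n consists of 3n P's, followed by 2n+3 z's, followed by 2n-1 b's, where the shown terms are n = 2, 3, 4, 5.
For the next term, n = 6, so the run lengths are 18, 15, 11.

PPPPPPPPPPPPPPPPPPzzzzzzzzzzzzzzzbbbbbbbbbbb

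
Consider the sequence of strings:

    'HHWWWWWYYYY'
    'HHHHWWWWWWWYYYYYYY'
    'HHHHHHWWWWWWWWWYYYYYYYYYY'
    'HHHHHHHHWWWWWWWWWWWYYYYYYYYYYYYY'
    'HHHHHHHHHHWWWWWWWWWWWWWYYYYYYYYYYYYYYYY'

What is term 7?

Each string has the form H^{2n-2} W^{2n+1} Y^{3n-2}, where the shown terms are n = 2, 3, 4, 5, 6.
For term 7, n = 8, so the run lengths are 14, 17, 22.

HHHHHHHHHHHHHHWWWWWWWWWWWWWWWWWYYYYYYYYYYYYYYYYYYYYYY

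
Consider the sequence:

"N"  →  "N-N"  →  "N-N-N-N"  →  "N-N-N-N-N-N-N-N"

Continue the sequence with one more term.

Each string is two copies of the previous one joined by '-'.
So the next term is two copies of N-N-N-N-N-N-N-N with '-' between the halves.

N-N-N-N-N-N-N-N-N-N-N-N-N-N-N-N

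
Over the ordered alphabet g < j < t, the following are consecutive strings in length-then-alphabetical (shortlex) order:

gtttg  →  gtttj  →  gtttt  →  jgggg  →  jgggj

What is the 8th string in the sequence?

Advancing 3 positions from jgggj through jgggj → jgggt → jggjg reaches term 8.

jggjj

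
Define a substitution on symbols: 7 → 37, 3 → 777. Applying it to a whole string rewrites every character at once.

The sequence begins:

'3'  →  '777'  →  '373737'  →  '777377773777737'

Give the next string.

373737777373737377773737373777737

Replace each of the 15 characters of 777377773777737 in place — 37 37 37 777 37 37 37 37 777 37 37 37 37 777 37 — and concatenate.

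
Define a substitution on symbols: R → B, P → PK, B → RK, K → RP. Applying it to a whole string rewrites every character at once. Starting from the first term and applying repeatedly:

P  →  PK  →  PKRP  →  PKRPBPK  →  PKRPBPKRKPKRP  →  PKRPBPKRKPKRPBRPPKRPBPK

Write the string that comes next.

φ(PKRPBPKRKPKRPBRPPKRPBPK) expands symbol-by-symbol to PK RP B PK RK PK RP B RP PK RP B PK RK B PK PK RP B PK RK PK RP; joining the 23 pieces gives the next term.

PKRPBPKRKPKRPBRPPKRPBPKRKBPKPKRPBPKRKPKRP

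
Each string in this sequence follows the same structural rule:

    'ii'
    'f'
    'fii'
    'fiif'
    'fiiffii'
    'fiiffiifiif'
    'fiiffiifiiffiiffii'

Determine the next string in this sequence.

This is a Fibonacci-style word recurrence s(k) = s(k−1)·s(k−2): e.g. f·ii = fii.
So term 8 is fiiffiifiiffiiffii·fiiffiifiif.

fiiffiifiiffiiffiifiiffiifiif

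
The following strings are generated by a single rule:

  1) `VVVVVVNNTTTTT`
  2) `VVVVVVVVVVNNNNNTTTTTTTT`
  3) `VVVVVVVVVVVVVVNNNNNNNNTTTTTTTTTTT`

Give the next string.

VVVVVVVVVVVVVVVVVVNNNNNNNNNNNTTTTTTTTTTTTTT

The n-th term is 4n+2 V's then 3n-1 N's then 3n+2 T's (n = 1, 2, …).
For the next term, n = 4, so the run lengths are 18, 11, 14.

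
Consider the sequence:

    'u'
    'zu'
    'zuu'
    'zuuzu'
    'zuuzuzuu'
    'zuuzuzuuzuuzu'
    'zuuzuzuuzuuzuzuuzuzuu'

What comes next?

From term 3 onward, concatenate the last term with the second-to-last: zu·u = zuu, zuu·zu = zuuzu, …
The next term joins zuuzuzuuzuuzuzuuzuzuu and zuuzuzuuzuuzu.

zuuzuzuuzuuzuzuuzuzuuzuuzuzuuzuuzu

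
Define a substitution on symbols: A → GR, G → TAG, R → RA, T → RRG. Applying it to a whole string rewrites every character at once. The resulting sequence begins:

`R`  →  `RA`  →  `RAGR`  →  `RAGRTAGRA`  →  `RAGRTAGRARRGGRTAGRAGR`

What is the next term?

Rewriting the 21 symbols of RAGRTAGRARRGGRTAGRAGR one by one yields RA GR TAG RA RRG GR TAG RA GR RA RA TAG TAG RA RRG GR TAG RA GR TAG RA; concatenated:

RAGRTAGRARRGGRTAGRAGRRARATAGTAGRARRGGRTAGRAGRTAGRA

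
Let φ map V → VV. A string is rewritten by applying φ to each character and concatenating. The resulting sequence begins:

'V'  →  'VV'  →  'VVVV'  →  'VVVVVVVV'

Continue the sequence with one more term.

VVVVVVVVVVVVVVVV

Apply φ to VVVVVVVV symbol by symbol: V→VV, V→VV, V→VV, V→VV, V→VV, V→VV, V→VV, V→VV; joined: VV VV VV VV VV VV VV VV.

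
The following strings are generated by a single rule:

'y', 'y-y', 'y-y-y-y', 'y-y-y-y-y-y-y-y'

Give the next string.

Every step duplicates the string with '-' between the halves.
One more doubling of y-y-y-y-y-y-y-y gives the answer.

y-y-y-y-y-y-y-y-y-y-y-y-y-y-y-y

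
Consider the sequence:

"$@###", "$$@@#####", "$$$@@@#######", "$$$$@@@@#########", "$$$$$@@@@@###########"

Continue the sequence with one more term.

The n-th term is n $'s then n @'s then 2n+1 #'s (n = 1, 2, …).
For the next term, n = 6, so the run lengths are 6, 6, 13.

$$$$$$@@@@@@#############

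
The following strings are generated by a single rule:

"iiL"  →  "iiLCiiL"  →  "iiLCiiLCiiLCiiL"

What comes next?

s(k+1) = s(k)·C·s(k) — each term doubles the last with 'C' between the halves.
Doubling iiLCiiLCiiLCiiL with 'C' between the halves:

iiLCiiLCiiLCiiLCiiLCiiLCiiLCiiL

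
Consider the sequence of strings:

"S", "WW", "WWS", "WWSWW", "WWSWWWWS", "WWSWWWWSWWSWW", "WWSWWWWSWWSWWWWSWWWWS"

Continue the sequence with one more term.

From term 3 onward, concatenate the last term with the second-to-last: WW·S = WWS, WWS·WW = WWSWW, …
Continuing: WWSWWWWSWWSWWWWSWWWWS · WWSWWWWSWWSWW gives term 8.

WWSWWWWSWWSWWWWSWWWWSWWSWWWWSWWSWW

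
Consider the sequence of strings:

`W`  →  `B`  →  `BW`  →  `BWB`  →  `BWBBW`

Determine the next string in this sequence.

BWBBWBWB

This is a Fibonacci-style word recurrence s(k) = s(k−1)·s(k−2): e.g. B·W = BW.
The next term joins BWBBW and BWB.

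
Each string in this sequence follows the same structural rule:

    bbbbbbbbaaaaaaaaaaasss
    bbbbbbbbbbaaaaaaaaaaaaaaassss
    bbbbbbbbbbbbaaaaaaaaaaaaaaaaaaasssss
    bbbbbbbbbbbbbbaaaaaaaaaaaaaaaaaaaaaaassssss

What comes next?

The n-th term is 2n+2 b's then 4n-1 a's then n s's, where the shown terms are n = 3, 4, 5, 6.
At n = 7 the blocks have lengths 16, 27, 7.

bbbbbbbbbbbbbbbbaaaaaaaaaaaaaaaaaaaaaaaaaaasssssss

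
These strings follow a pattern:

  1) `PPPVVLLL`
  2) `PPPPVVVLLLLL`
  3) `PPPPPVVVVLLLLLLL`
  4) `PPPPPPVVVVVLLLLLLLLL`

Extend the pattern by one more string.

PPPPPPPVVVVVVLLLLLLLLLLL

Reading off run lengths: P runs 3, 4, 5, 6; V runs 2, 3, 4, 5; L runs 3, 5, 7, 9 — each is linear in n, where the shown terms are n = 2, 3, 4, 5.
At n = 6 the blocks have lengths 7, 6, 11.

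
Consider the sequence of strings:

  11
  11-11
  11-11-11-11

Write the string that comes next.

Each string is two copies of the previous one joined by '-'.
Doubling 11-11-11-11 with '-' between the halves:

11-11-11-11-11-11-11-11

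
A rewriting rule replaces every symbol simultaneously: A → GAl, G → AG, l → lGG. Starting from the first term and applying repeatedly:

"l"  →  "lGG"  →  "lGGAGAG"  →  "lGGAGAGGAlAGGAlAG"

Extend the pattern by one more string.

lGGAGAGGAlAGGAlAGAGGAllGGGAlAGAGGAllGGGAlAG

Replace each of the 17 characters of lGGAGAGGAlAGGAlAG in place — lGG AG AG GAl AG GAl AG AG GAl lGG GAl AG AG GAl lGG GAl AG — and concatenate.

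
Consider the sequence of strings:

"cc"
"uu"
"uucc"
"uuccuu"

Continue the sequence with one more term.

Each term (from the third on) is the previous term followed by the one before it: term 3 = uu·cc = uucc.
The next term joins uuccuu and uucc.

uuccuuuucc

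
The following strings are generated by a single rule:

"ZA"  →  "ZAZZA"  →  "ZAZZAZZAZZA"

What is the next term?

s(k+1) = s(k)·Z·s(k) — each term doubles the last with 'Z' between the halves.
Doubling ZAZZAZZAZZA with 'Z' between the halves:

ZAZZAZZAZZAZZAZZAZZAZZA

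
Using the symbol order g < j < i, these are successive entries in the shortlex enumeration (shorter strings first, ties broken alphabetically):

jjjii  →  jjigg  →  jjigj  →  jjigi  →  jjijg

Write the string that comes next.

Find the rightmost character of jjijg below i, bump it to the next letter, and reset everything to its right to g.

jjijj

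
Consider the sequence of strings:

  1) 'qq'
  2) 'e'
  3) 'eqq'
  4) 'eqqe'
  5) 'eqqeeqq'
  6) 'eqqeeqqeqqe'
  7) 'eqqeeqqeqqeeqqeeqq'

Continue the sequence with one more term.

This is a Fibonacci-style word recurrence s(k) = s(k−1)·s(k−2): e.g. e·qq = eqq.
The next term joins eqqeeqqeqqeeqqeeqq and eqqeeqqeqqe.

eqqeeqqeqqeeqqeeqqeqqeeqqeqqe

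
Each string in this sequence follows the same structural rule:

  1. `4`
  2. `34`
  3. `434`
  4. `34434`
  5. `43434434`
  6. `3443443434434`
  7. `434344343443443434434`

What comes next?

From term 3 onward, concatenate the second-to-last term with the last: 4·34 = 434, 34·434 = 34434, …
So term 8 is 3443443434434·434344343443443434434.

3443443434434434344343443443434434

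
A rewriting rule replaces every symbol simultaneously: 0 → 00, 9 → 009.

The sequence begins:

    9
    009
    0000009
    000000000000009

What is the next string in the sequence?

0000000000000000000000000000009

φ(000000000000009) expands symbol-by-symbol to 00 00 00 00 00 00 00 00 00 00 00 00 00 00 009; joining the 15 pieces gives the next term.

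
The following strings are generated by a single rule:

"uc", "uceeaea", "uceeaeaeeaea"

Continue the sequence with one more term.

Every step adds eeaea to the end: s(k+1) = s(k)·eeaea.
Applying this once more to uceeaeaeeaea:

uceeaeaeeaeaeeaea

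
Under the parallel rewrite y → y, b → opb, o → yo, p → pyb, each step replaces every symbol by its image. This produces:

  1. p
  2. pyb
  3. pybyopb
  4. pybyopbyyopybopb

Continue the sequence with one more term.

pybyopbyyopybopbyyyopybyopbyopybopb

φ(pybyopbyyopybopb) expands symbol-by-symbol to pyb y opb y yo pyb opb y y yo pyb y opb yo pyb opb; joining the 16 pieces gives the next term.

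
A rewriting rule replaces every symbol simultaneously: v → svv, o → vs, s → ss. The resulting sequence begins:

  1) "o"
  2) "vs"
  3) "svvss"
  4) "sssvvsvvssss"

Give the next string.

sssssssvvsvvsssvvsvvssssssss

Expanding sssvvsvvssss: s→ss, s→ss, s→ss, v→svv, v→svv, s→ss, v→svv, v→svv, s→ss, s→ss, s→ss, s→ss. Concatenated: ss ss ss svv svv ss svv svv ss ss ss ss.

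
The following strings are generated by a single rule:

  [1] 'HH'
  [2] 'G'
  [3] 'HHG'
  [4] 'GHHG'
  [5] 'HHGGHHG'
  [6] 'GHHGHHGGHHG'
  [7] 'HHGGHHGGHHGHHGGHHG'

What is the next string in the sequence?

GHHGHHGGHHGHHGGHHGGHHGHHGGHHG

Each term (from the third on) is the two preceding terms concatenated in order: term 3 = HH·G = HHG.
So term 8 is GHHGHHGGHHG·HHGGHHGGHHGHHGGHHG.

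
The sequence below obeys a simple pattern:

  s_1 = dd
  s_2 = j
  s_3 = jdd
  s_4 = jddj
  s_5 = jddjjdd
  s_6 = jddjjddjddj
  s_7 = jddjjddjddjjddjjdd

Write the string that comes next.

From term 3 onward, concatenate the last term with the second-to-last: j·dd = jdd, jdd·j = jddj, …
Continuing: jddjjddjddjjddjjdd · jddjjddjddj gives term 8.

jddjjddjddjjddjjddjddjjddjddj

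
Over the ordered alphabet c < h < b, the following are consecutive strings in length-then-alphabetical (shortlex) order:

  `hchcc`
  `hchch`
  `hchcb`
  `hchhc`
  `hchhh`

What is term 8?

hchbh

Continuing the enumeration 3 steps past hchhh: hchhh → hchhb → hchbc → (answer).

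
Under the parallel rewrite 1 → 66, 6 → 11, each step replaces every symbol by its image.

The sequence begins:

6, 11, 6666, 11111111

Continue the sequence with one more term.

Apply φ to 11111111 symbol by symbol: 1→66, 1→66, 1→66, 1→66, 1→66, 1→66, 1→66, 1→66; joined: 66 66 66 66 66 66 66 66.

6666666666666666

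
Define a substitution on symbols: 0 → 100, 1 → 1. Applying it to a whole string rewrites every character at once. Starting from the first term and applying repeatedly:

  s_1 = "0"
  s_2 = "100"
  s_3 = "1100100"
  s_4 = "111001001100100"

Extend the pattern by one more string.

Replace each of the 15 characters of 111001001100100 in place — 1 1 1 100 100 1 100 100 1 1 100 100 1 100 100 — and concatenate.

1111001001100100111001001100100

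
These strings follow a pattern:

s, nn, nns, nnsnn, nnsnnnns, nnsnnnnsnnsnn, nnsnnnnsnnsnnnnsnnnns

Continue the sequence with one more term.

nnsnnnnsnnsnnnnsnnnnsnnsnnnnsnnsnn

This is a Fibonacci-style word recurrence s(k) = s(k−1)·s(k−2): e.g. nn·s = nns.
The next term joins nnsnnnnsnnsnnnnsnnnns and nnsnnnnsnnsnn.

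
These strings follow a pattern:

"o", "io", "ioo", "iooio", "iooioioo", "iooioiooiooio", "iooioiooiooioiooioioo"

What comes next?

iooioiooiooioiooioiooiooioiooiooio

Each term (from the third on) is the previous term followed by the one before it: term 3 = io·o = ioo.
The next term joins iooioiooiooioiooioioo and iooioiooiooio.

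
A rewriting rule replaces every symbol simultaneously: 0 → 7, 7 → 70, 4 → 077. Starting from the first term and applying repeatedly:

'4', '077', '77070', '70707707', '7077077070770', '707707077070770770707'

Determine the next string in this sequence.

Rewriting the 21 symbols of 707707077070770770707 one by one yields 70 7 70 70 7 70 7 70 70 7 70 7 70 70 7 70 70 7 70 7 70; concatenated:

7077070770770707707707077070770770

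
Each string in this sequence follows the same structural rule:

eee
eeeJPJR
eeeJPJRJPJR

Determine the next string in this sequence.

Each term is the previous one with JPJR appended.
So the next term is eeeJPJRJPJR·JPJR.

eeeJPJRJPJRJPJR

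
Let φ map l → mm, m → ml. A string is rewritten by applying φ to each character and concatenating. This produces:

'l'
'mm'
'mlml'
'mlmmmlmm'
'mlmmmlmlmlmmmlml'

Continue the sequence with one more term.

mlmmmlmlmlmmmlmmmlmmmlmlmlmmmlmm

φ(mlmmmlmlmlmmmlml) expands symbol-by-symbol to ml mm ml ml ml mm ml mm ml mm ml ml ml mm ml mm; joining the 16 pieces gives the next term.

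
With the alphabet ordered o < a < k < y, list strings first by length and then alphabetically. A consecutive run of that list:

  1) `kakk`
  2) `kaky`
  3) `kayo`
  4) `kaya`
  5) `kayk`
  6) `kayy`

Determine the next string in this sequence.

Find the rightmost character of kayy below y, bump it to the next letter, and reset everything to its right to o.

kkoo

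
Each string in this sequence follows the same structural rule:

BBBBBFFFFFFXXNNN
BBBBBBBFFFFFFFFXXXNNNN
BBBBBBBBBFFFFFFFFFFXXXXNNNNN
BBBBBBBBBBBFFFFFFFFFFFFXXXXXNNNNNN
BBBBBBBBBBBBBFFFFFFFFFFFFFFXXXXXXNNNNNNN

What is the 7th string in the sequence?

Term n consists of 2n+1 B's, followed by 2n+2 F's, followed by n X's, followed by n+1 N's, where the shown terms are n = 2, 3, 4, 5, 6.
At n = 8 the blocks have lengths 17, 18, 8, 9.

BBBBBBBBBBBBBBBBBFFFFFFFFFFFFFFFFFFXXXXXXXXNNNNNNNNN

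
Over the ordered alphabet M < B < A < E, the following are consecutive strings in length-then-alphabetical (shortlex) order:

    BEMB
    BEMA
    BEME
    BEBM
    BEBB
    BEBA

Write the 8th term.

BEAM

Advancing 2 positions from BEBA through BEBA → BEBE reaches term 8.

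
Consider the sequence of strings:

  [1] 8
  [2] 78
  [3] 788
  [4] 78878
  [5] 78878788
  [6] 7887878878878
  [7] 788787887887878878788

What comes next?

7887878878878788787887887878878878

Each term (from the third on) is the previous term followed by the one before it: term 3 = 78·8 = 788.
So term 8 is 788787887887878878788·7887878878878.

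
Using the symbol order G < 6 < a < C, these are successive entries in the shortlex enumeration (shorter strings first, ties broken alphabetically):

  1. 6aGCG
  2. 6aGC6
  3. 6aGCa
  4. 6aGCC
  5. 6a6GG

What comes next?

6a6G6

The successor of 6a6GG increments the rightmost position that isn't already C and resets every position after it to G.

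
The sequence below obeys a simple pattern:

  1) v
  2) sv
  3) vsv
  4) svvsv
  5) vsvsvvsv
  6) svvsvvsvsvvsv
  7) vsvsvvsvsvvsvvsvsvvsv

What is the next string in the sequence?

svvsvvsvsvvsvvsvsvvsvsvvsvvsvsvvsv

This is a Fibonacci-style word recurrence s(k) = s(k−2)·s(k−1): e.g. v·sv = vsv.
Continuing: svvsvvsvsvvsv · vsvsvvsvsvvsvvsvsvvsv gives term 8.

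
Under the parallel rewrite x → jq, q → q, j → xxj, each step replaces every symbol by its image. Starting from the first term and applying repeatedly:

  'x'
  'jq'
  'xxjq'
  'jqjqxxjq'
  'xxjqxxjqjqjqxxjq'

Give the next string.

Rewriting the 16 symbols of xxjqxxjqjqjqxxjq one by one yields jq jq xxj q jq jq xxj q xxj q xxj q jq jq xxj q; concatenated:

jqjqxxjqjqjqxxjqxxjqxxjqjqjqxxjq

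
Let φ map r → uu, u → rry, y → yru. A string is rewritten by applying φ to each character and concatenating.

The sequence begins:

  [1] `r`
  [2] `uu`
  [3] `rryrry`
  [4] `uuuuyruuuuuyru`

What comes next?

Rewriting the 14 symbols of uuuuyruuuuuyru one by one yields rry rry rry rry yru uu rry rry rry rry rry yru uu rry; concatenated:

rryrryrryrryyruuurryrryrryrryrryyruuurry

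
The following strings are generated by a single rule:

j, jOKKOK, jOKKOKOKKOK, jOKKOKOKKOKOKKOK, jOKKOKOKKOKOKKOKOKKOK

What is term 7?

jOKKOKOKKOKOKKOKOKKOKOKKOKOKKOK

Every step adds OKKOK to the end: s(k+1) = s(k)·OKKOK.
From jOKKOKOKKOKOKKOKOKKOK, 2 further steps: jOKKOKOKKOKOKKOKOKKOK → jOKKOKOKKOKOKKOKOKKOKOKKOK → (answer).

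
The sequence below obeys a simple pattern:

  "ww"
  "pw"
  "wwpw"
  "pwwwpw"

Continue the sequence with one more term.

This is a Fibonacci-style word recurrence s(k) = s(k−2)·s(k−1): e.g. ww·pw = wwpw.
Continuing: wwpw · pwwwpw gives term 5.

wwpwpwwwpw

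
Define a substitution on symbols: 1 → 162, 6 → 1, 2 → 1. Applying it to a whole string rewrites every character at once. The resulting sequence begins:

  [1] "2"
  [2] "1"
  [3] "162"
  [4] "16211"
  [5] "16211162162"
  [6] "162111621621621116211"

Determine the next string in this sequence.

Rewriting the 21 symbols of 162111621621621116211 one by one yields 162 1 1 162 162 162 1 1 162 1 1 162 1 1 162 162 162 1 1 162 162; concatenated:

1621116216216211162111621116216216211162162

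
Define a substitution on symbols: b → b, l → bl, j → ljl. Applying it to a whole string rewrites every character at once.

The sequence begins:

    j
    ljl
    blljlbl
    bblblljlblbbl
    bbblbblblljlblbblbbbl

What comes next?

Rewriting the 21 symbols of bbblbblblljlblbblbbbl one by one yields b b b bl b b bl b bl bl ljl bl b bl b b bl b b b bl; concatenated:

bbbblbbblbblblljlblbblbbblbbbbl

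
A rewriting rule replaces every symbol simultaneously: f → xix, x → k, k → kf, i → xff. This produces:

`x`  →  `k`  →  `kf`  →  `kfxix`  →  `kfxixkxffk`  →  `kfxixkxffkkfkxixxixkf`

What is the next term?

kfxixkxffkkfkxixxixkfkfxixkfkxffkkxffkkfxix

Applying the rule to each of the 21 symbols of kfxixkxffkkfkxixxixkf gives the pieces kf xix k xff k kf k xix xix kf kf xix kf k xff k k xff k kf xix, which concatenate to the answer.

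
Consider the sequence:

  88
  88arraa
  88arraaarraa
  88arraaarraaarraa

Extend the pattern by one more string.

Each term is the previous one with arraa appended.
One more step from 88arraaarraaarraa gives the answer.

88arraaarraaarraaarraa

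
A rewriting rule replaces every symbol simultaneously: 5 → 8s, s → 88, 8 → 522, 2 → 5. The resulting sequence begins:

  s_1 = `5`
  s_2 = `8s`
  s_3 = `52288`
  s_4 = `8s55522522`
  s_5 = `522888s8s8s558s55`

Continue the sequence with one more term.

8s555225225228852288522888s8s522888s8s

Applying the rule to each of the 17 symbols of 522888s8s8s558s55 gives the pieces 8s 5 5 522 522 522 88 522 88 522 88 8s 8s 522 88 8s 8s, which concatenate to the answer.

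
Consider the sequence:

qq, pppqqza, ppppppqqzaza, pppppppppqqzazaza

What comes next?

Each term wraps the previous one in ppp on the left and za on the right.
Applying this once more to pppppppppqqzazaza:

ppppppppppppqqzazazaza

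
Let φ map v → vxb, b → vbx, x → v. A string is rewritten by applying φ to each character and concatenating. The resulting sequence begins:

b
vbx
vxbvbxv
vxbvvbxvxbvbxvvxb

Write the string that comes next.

φ(vxbvvbxvxbvbxvvxb) expands symbol-by-symbol to vxb v vbx vxb vxb vbx v vxb v vbx vxb vbx v vxb vxb v vbx; joining the 17 pieces gives the next term.

vxbvvbxvxbvxbvbxvvxbvvbxvxbvbxvvxbvxbvvbx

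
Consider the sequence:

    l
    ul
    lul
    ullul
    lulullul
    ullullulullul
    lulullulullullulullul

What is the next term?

ullullulullullulullulullullulullul

From term 3 onward, concatenate the second-to-last term with the last: l·ul = lul, ul·lul = ullul, …
The next term joins ullullulullul and lulullulullullulullul.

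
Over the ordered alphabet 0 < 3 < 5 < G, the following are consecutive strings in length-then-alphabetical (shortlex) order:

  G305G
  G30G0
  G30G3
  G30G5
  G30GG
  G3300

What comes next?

The successor of G3300 increments the rightmost position that isn't already G and resets every position after it to 0.

G3303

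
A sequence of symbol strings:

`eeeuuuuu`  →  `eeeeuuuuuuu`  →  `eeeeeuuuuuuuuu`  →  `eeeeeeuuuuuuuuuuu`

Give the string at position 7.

eeeeeeeeeuuuuuuuuuuuuuuuuu

Term n consists of n e's, followed by 2n-1 u's, where the shown terms are n = 3, 4, 5, 6.
For term 7, n = 9, so the run lengths are 9, 17.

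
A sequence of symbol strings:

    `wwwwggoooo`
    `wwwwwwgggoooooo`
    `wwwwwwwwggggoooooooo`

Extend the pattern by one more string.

wwwwwwwwwwgggggoooooooooo

Reading off run lengths: w runs 4, 6, 8; g runs 2, 3, 4; o runs 4, 6, 8 — each is linear in n, where the shown terms are n = 2, 3, 4.
Setting n = 5 gives 10, 5, 10 characters in each block.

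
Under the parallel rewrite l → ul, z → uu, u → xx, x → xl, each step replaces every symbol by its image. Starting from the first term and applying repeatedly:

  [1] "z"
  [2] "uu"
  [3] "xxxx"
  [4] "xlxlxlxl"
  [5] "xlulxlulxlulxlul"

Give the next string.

φ(xlulxlulxlulxlul) expands symbol-by-symbol to xl ul xx ul xl ul xx ul xl ul xx ul xl ul xx ul; joining the 16 pieces gives the next term.

xlulxxulxlulxxulxlulxxulxlulxxul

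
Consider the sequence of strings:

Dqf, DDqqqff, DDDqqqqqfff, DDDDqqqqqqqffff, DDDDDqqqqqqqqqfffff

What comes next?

DDDDDDqqqqqqqqqqqffffff

Term n consists of n D's, followed by 2n-1 q's, followed by n f's (n = 1, 2, …).
Setting n = 6 gives 6, 11, 6 characters in each block.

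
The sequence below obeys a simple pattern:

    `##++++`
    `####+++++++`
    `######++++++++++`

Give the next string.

########+++++++++++++

The n-th term is 2n #'s then 3n+1 +'s (n = 1, 2, …).
For the next term, n = 4, so the run lengths are 8, 13.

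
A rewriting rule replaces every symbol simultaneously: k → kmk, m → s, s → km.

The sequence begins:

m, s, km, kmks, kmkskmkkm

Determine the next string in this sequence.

Apply φ to kmkskmkkm symbol by symbol: k→kmk, m→s, k→kmk, s→km, k→kmk, m→s, k→kmk, k→kmk, m→s; joined: kmk s kmk km kmk s kmk kmk s.

kmkskmkkmkmkskmkkmks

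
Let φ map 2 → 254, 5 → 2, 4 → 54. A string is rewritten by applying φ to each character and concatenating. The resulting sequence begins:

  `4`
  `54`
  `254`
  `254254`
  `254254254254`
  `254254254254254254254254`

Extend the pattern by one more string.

254254254254254254254254254254254254254254254254

φ(254254254254254254254254) expands symbol-by-symbol to 254 2 54 254 2 54 254 2 54 254 2 54 254 2 54 254 2 54 254 2 54 254 2 54; joining the 24 pieces gives the next term.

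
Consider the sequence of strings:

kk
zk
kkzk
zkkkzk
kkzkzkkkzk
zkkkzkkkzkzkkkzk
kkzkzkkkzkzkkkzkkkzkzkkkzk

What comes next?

zkkkzkkkzkzkkkzkkkzkzkkkzkzkkkzkkkzkzkkkzk

From term 3 onward, concatenate the second-to-last term with the last: kk·zk = kkzk, zk·kkzk = zkkkzk, …
So term 8 is zkkkzkkkzkzkkkzk·kkzkzkkkzkzkkkzkkkzkzkkkzk.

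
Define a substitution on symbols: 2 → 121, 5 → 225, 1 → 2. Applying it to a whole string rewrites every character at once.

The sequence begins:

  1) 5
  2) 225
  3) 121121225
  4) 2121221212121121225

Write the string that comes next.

Rewriting the 19 symbols of 2121221212121121225 one by one yields 121 2 121 2 121 121 2 121 2 121 2 121 2 2 121 2 121 121 225; concatenated:

12121212121121212121212121221212121121225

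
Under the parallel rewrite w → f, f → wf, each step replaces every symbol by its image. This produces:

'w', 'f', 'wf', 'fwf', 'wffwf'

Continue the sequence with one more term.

Expanding wffwf: w→f, f→wf, f→wf, w→f, f→wf. Concatenated: f wf wf f wf.

fwfwffwf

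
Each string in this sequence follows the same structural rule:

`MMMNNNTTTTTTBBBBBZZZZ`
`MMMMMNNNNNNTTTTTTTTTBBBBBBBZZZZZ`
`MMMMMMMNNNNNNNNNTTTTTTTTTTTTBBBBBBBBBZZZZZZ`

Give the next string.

Term n consists of 2n+1 M's, followed by 3n N's, followed by 3n+3 T's, followed by 2n+3 B's, followed by n+3 Z's (n = 1, 2, …).
At n = 4 the blocks have lengths 9, 12, 15, 11, 7.

MMMMMMMMMNNNNNNNNNNNNTTTTTTTTTTTTTTTBBBBBBBBBBBZZZZZZZ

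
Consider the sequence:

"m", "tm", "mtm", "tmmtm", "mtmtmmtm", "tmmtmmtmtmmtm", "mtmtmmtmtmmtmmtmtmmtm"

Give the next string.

tmmtmmtmtmmtmmtmtmmtmtmmtmmtmtmmtm

Each term (from the third on) is the two preceding terms concatenated in order: term 3 = m·tm = mtm.
The next term joins tmmtmmtmtmmtm and mtmtmmtmtmmtmmtmtmmtm.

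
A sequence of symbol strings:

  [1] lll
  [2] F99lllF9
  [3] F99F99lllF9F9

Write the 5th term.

F99F99F99F99lllF9F9F9F9

s(k+1) = F99·s(k)·F9, so each term gains F99 as a prefix and F9 as a suffix.
From F99F99lllF9F9, 2 further steps: F99F99lllF9F9 → F99F99F99lllF9F9F9 → (answer).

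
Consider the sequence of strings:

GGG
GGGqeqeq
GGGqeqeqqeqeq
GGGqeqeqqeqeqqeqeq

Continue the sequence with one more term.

Every step adds qeqeq to the end: s(k+1) = s(k)·qeqeq.
Applying this once more to GGGqeqeqqeqeqqeqeq:

GGGqeqeqqeqeqqeqeqqeqeq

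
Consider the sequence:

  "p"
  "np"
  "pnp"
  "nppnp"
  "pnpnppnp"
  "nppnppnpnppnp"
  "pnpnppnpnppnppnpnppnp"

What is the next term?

Each term (from the third on) is the two preceding terms concatenated in order: term 3 = p·np = pnp.
Continuing: nppnppnpnppnp · pnpnppnpnppnppnpnppnp gives term 8.

nppnppnpnppnppnpnppnpnppnppnpnppnp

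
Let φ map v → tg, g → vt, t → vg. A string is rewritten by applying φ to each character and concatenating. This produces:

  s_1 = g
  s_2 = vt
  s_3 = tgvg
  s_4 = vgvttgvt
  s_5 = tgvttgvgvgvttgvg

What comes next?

Applying the rule to each of the 16 symbols of tgvttgvgvgvttgvg gives the pieces vg vt tg vg vg vt tg vt tg vt tg vg vg vt tg vt, which concatenate to the answer.

vgvttgvgvgvttgvttgvttgvgvgvttgvt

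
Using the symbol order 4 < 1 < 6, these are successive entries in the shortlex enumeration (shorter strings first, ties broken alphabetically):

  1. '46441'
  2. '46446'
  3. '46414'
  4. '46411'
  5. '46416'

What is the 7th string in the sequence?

46461

Continuing the enumeration 2 steps past 46416: 46416 → 46464 → (answer).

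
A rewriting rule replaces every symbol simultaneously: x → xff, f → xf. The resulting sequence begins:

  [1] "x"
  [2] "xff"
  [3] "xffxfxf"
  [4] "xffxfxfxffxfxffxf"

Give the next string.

Rewriting the 17 symbols of xffxfxfxffxfxffxf one by one yields xff xf xf xff xf xff xf xff xf xf xff xf xff xf xf xff xf; concatenated:

xffxfxfxffxfxffxfxffxfxfxffxfxffxfxfxffxf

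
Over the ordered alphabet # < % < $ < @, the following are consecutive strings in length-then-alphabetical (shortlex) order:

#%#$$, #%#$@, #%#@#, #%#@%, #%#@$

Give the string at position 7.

Stepping forward 2 times from #%#@$: #%#@$ → #%#@@, then the target.

#%%##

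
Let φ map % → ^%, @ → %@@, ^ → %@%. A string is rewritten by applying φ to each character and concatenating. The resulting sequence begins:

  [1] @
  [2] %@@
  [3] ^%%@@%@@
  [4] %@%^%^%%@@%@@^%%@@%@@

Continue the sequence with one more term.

^%%@@^%%@%^%%@%^%^%%@@%@@^%%@@%@@%@%^%^%%@@%@@^%%@@%@@

Applying the rule to each of the 21 symbols of %@%^%^%%@@%@@^%%@@%@@ gives the pieces ^% %@@ ^% %@% ^% %@% ^% ^% %@@ %@@ ^% %@@ %@@ %@% ^% ^% %@@ %@@ ^% %@@ %@@, which concatenate to the answer.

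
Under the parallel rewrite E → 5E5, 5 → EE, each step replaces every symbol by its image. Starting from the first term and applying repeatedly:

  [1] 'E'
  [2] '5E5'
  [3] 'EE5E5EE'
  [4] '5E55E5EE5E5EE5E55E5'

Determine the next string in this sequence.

EE5E5EEEE5E5EE5E55E5EE5E5EE5E55E5EE5E5EEEE5E5EE

φ(5E55E5EE5E5EE5E55E5) expands symbol-by-symbol to EE 5E5 EE EE 5E5 EE 5E5 5E5 EE 5E5 EE 5E5 5E5 EE 5E5 EE EE 5E5 EE; joining the 19 pieces gives the next term.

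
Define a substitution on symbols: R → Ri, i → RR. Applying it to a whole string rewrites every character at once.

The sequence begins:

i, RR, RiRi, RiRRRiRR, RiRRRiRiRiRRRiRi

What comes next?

Replace each of the 16 characters of RiRRRiRiRiRRRiRi in place — Ri RR Ri Ri Ri RR Ri RR Ri RR Ri Ri Ri RR Ri RR — and concatenate.

RiRRRiRiRiRRRiRRRiRRRiRiRiRRRiRR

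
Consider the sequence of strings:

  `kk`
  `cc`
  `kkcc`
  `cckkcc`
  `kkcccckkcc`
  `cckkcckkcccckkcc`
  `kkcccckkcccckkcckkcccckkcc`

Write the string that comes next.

This is a Fibonacci-style word recurrence s(k) = s(k−2)·s(k−1): e.g. kk·cc = kkcc.
The next term joins cckkcckkcccckkcc and kkcccckkcccckkcckkcccckkcc.

cckkcckkcccckkcckkcccckkcccckkcckkcccckkcc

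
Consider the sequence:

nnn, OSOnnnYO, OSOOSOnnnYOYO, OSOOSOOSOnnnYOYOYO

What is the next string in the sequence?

Every step adds OSO to the front and YO to the end of the previous string.
Applying this once more to OSOOSOOSOnnnYOYOYO:

OSOOSOOSOOSOnnnYOYOYOYO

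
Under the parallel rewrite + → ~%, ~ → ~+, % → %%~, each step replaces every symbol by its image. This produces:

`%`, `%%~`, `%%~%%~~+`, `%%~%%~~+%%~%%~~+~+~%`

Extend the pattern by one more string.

φ(%%~%%~~+%%~%%~~+~+~%) expands symbol-by-symbol to %%~ %%~ ~+ %%~ %%~ ~+ ~+ ~% %%~ %%~ ~+ %%~ %%~ ~+ ~+ ~% ~+ ~% ~+ %%~; joining the 20 pieces gives the next term.

%%~%%~~+%%~%%~~+~+~%%%~%%~~+%%~%%~~+~+~%~+~%~+%%~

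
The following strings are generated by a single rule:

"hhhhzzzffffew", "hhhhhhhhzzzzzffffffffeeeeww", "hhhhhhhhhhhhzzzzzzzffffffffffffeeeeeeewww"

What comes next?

hhhhhhhhhhhhhhhhzzzzzzzzzffffffffffffffffeeeeeeeeeewwww

The n-th term is 4n h's then 2n+1 z's then 4n f's then 3n-2 e's then n w's (n = 1, 2, …).
At n = 4 the blocks have lengths 16, 9, 16, 10, 4.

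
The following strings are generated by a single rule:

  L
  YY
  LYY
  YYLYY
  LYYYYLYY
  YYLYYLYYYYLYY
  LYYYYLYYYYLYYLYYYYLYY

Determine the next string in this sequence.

YYLYYLYYYYLYYLYYYYLYYYYLYYLYYYYLYY

Each term (from the third on) is the two preceding terms concatenated in order: term 3 = L·YY = LYY.
The next term joins YYLYYLYYYYLYY and LYYYYLYYYYLYYLYYYYLYY.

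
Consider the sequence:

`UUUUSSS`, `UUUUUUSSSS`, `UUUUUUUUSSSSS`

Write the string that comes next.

UUUUUUUUUUSSSSSS

The n-th term is 2n U's then n+1 S's, where the shown terms are n = 2, 3, 4.
For the next term, n = 5, so the run lengths are 10, 6.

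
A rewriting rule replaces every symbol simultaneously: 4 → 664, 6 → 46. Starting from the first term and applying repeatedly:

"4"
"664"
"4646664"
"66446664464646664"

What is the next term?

46466646644646466646644666446664464646664

Replace each of the 17 characters of 66446664464646664 in place — 46 46 664 664 46 46 46 664 664 46 664 46 664 46 46 46 664 — and concatenate.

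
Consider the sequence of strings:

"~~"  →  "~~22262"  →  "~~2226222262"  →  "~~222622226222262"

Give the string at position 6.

Every step adds 22262 to the end: s(k+1) = s(k)·22262.
From ~~222622226222262, 2 further steps: ~~222622226222262 → ~~22262222622226222262 → (answer).

~~2226222262222622226222262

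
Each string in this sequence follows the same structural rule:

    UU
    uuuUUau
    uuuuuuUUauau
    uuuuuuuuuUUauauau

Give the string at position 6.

Every step adds uuu to the front and au to the end of the previous string.
From uuuuuuuuuUUauauau, 2 further steps: uuuuuuuuuUUauauau → uuuuuuuuuuuuUUauauauau → (answer).

uuuuuuuuuuuuuuuUUauauauauau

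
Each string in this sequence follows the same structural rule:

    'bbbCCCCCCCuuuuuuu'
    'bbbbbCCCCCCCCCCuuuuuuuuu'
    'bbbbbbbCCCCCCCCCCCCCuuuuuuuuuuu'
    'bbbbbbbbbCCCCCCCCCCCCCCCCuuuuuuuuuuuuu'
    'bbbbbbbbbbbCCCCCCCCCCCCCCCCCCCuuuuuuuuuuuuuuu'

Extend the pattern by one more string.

bbbbbbbbbbbbbCCCCCCCCCCCCCCCCCCCCCCuuuuuuuuuuuuuuuuu

Term n consists of 2n-1 b's, followed by 3n+1 C's, followed by 2n+3 u's, where the shown terms are n = 2, 3, 4, 5, 6.
At n = 7 the blocks have lengths 13, 22, 17.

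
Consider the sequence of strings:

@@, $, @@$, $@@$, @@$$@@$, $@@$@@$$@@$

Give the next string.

Each term (from the third on) is the two preceding terms concatenated in order: term 3 = @@·$ = @@$.
Continuing: @@$$@@$ · $@@$@@$$@@$ gives term 7.

@@$$@@$$@@$@@$$@@$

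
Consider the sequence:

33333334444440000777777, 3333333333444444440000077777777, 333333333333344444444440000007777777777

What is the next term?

33333333333333334444444444440000000777777777777

Term n consists of 3n+1 3's, followed by 2n+2 4's, followed by n+2 0's, followed by 2n+2 7's, where the shown terms are n = 2, 3, 4.
At n = 5 the blocks have lengths 16, 12, 7, 12.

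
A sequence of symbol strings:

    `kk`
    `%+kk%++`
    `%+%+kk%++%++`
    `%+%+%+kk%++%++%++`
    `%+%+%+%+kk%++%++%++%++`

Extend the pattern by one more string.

s(k+1) = %+·s(k)·%++, so each term gains %+ as a prefix and %++ as a suffix.
Applying this once more to %+%+%+%+kk%++%++%++%++:

%+%+%+%+%+kk%++%++%++%++%++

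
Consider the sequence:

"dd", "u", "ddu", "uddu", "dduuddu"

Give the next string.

uddudduuddu

Each term (from the third on) is the two preceding terms concatenated in order: term 3 = dd·u = ddu.
So term 6 is uddu·dduuddu.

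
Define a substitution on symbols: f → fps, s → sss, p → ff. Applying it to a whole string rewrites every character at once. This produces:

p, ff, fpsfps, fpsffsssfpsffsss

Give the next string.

Applying the rule to each of the 16 symbols of fpsffsssfpsffsss gives the pieces fps ff sss fps fps sss sss sss fps ff sss fps fps sss sss sss, which concatenate to the answer.

fpsffsssfpsfpssssssssssfpsffsssfpsfpssssssssss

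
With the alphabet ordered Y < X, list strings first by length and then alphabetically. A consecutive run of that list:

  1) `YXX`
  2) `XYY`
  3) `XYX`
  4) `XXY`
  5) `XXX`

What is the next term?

YYYY

After XXX the length-3 strings are exhausted; the first length-4 string is 4 copies of Y.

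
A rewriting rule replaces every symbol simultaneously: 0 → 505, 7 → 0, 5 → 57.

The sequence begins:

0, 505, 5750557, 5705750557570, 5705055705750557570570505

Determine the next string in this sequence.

Replace each of the 25 characters of 5705055705750557570570505 in place — 57 0 505 57 505 57 57 0 505 57 0 57 505 57 57 0 57 0 505 57 0 505 57 505 57 — and concatenate.

570505575055757050557057505575705705055705055750557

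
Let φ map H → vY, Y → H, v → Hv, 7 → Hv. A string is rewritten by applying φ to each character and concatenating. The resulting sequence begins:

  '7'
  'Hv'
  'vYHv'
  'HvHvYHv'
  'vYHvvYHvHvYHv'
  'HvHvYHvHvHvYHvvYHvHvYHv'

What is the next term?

vYHvvYHvHvYHvvYHvvYHvHvYHvHvHvYHvvYHvHvYHv

Applying the rule to each of the 23 symbols of HvHvYHvHvHvYHvvYHvHvYHv gives the pieces vY Hv vY Hv H vY Hv vY Hv vY Hv H vY Hv Hv H vY Hv vY Hv H vY Hv, which concatenate to the answer.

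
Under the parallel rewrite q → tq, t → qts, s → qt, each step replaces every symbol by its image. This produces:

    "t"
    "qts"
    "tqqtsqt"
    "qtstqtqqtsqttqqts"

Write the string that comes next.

Applying the rule to each of the 17 symbols of qtstqtqqtsqttqqts gives the pieces tq qts qt qts tq qts tq tq qts qt tq qts qts tq tq qts qt, which concatenate to the answer.

tqqtsqtqtstqqtstqtqqtsqttqqtsqtstqtqqtsqt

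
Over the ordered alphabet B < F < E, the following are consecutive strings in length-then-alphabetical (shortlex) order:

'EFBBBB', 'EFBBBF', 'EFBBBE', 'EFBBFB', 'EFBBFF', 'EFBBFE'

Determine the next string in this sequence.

Treat EFBBFE as a base-3 numeral over the given alphabet and add one, carrying through any trailing E's.

EFBBEB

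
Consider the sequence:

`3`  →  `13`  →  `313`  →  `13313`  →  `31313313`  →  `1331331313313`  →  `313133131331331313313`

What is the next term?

1331331313313313133131331331313313

From term 3 onward, concatenate the second-to-last term with the last: 3·13 = 313, 13·313 = 13313, …
The next term joins 1331331313313 and 313133131331331313313.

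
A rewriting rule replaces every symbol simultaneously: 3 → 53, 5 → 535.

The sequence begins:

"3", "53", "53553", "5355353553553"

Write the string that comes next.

5355353553553535535355355353553553

φ(5355353553553) expands symbol-by-symbol to 535 53 535 535 53 535 53 535 535 53 535 535 53; joining the 13 pieces gives the next term.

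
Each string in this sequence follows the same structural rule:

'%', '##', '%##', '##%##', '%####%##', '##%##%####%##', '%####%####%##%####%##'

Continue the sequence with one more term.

Each term (from the third on) is the two preceding terms concatenated in order: term 3 = %·## = %##.
So term 8 is ##%##%####%##·%####%####%##%####%##.

##%##%####%##%####%####%##%####%##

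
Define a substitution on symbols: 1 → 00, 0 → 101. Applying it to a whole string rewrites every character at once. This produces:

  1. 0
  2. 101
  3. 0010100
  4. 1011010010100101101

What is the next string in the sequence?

Applying the rule to each of the 19 symbols of 1011010010100101101 gives the pieces 00 101 00 00 101 00 101 101 00 101 00 101 101 00 101 00 00 101 00, which concatenate to the answer.

00101000010100101101001010010110100101000010100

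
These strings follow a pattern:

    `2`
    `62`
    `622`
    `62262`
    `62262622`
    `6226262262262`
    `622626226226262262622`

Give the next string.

6226262262262622626226226262262262

Each term (from the third on) is the previous term followed by the one before it: term 3 = 62·2 = 622.
So term 8 is 622626226226262262622·6226262262262.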